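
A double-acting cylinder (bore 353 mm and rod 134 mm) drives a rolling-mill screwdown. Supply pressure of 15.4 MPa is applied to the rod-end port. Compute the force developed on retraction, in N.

F ≈ 1.29e6 N

Rod-side annular area A_ann = π/4 × (353² − 134²) = 83770 mm^2
On retraction the pressure acts on the annular area (bore minus rod).
F = P × A_ann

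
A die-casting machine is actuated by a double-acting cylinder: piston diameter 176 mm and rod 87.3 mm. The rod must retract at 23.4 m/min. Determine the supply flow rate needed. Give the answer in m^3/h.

Q ≈ 25.8 m^3/h

Rod-side annular area A_ann = π/4 × (176² − 87.3²) = 18340 mm^2
Q = A × v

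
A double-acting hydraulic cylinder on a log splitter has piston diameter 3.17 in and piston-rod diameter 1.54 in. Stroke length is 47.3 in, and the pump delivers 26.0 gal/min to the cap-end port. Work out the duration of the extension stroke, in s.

t ≈ 3.73 s

Cap-side area A_cap = π/4 × (3.17 in)² = 7.892 in^2
Swept volume V = A × L; t = V / Q = A·L / Q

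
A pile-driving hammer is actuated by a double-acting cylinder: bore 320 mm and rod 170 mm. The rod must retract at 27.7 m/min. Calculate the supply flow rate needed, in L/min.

Q ≈ 1600 L/min

Rod-side annular area A_ann = π/4 × (320² − 170²) = 57730 mm^2
Q = A × v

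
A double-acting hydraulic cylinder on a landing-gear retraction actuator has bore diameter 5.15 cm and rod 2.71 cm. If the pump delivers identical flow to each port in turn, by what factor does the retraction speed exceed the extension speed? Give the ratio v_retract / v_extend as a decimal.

v_ret/v_ext ≈ 1.38

Cap-side area A_cap = π/4 × (5.15 cm)² = 20.83 cm^2
Rod-side annular area A_ann = π/4 × (5.15² − 2.71²) = 15.06 cm^2
For equal Q, v ∝ 1/A, so v_ret/v_ext = A_cap/A_ann.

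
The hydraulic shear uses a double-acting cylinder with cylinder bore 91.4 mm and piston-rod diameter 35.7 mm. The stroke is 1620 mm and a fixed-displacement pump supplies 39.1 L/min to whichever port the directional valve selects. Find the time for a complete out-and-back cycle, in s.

Cap-side area A_cap = π/4 × (91.4 mm)² = 6561 mm^2
Rod-side annular area A_ann = π/4 × (91.4² − 35.7²) = 5560 mm^2
t_ext = A_cap·L/Q = 16.31 s
t_ret = A_ann·L/Q = 13.82 s
t_cycle = t_ext + t_ret

t ≈ 30.1 s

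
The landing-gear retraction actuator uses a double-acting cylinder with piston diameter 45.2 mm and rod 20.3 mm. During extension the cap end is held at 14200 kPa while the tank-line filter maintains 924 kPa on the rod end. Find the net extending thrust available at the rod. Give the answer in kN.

Cap-side area A_cap = π/4 × (45.2 mm)² = 1605 mm^2
Rod-side annular area A_ann = π/4 × (45.2² − 20.3²) = 1281 mm^2
Net thrust = P_cap·A_cap − P_rod·A_ann = 22.79 kN − 1.184 kN

F ≈ 21.6 kN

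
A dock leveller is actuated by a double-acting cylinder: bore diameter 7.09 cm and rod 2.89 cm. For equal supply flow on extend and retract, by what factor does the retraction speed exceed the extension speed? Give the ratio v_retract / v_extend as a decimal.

v_ret/v_ext ≈ 1.20

Cap-side area A_cap = π/4 × (7.09 cm)² = 39.48 cm^2
Rod-side annular area A_ann = π/4 × (7.09² − 2.89²) = 32.92 cm^2
For equal Q, v ∝ 1/A, so v_ret/v_ext = A_cap/A_ann.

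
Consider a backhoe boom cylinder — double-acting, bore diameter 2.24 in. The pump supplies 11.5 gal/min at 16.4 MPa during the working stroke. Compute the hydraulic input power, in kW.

W ≈ 11.9 kW

Hydraulic power = P × Q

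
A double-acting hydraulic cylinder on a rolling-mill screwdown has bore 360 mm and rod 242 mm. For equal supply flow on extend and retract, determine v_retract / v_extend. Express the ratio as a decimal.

v_ret/v_ext ≈ 1.82

Cap-side area A_cap = π/4 × (360 mm)² = 1.018e5 mm^2
Rod-side annular area A_ann = π/4 × (360² − 242²) = 55790 mm^2
For equal Q, v ∝ 1/A, so v_ret/v_ext = A_cap/A_ann.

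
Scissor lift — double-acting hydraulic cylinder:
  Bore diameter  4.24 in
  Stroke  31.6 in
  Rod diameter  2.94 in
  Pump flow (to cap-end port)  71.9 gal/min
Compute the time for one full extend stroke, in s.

t ≈ 1.61 s

Cap-side area A_cap = π/4 × (4.24 in)² = 14.12 in^2
Swept volume V = A × L; t = V / Q = A·L / Q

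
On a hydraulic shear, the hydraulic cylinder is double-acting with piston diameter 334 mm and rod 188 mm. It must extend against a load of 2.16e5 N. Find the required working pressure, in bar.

P ≈ 24.7 bar

Cap-side area A_cap = π/4 × (334 mm)² = 87620 mm^2
P = F / A = 2.16e5 N / A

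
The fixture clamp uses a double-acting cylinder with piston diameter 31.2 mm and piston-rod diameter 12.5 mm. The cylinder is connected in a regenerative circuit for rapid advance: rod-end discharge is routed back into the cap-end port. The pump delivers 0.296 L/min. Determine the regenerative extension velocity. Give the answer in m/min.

In regeneration the rod-end outflow joins the pump flow into the cap end, so the net volume the pump must supply per unit advance equals the rod cross-section area.
Rod cross-section A_rod = π/4 × (12.5 mm)² = 122.7 mm^2
v = Q_pump / A_rod

v ≈ 2.41 m/min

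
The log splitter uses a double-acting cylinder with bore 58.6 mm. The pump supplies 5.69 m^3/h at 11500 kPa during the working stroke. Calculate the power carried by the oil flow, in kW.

W ≈ 18.2 kW

Hydraulic power = P × Q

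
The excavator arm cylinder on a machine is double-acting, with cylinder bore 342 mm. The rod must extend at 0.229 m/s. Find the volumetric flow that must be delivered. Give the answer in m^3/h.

Q ≈ 75.7 m^3/h

Cap-side area A_cap = π/4 × (342 mm)² = 91860 mm^2
Q = A × v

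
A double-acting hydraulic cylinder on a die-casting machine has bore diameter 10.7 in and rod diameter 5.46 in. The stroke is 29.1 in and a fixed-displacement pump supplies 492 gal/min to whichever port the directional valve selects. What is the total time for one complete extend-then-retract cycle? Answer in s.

t ≈ 2.40 s

Cap-side area A_cap = π/4 × (10.7 in)² = 89.92 in^2
Rod-side annular area A_ann = π/4 × (10.7² − 5.46²) = 66.51 in^2
t_ext = A_cap·L/Q = 1.381 s
t_ret = A_ann·L/Q = 1.022 s
t_cycle = t_ext + t_ret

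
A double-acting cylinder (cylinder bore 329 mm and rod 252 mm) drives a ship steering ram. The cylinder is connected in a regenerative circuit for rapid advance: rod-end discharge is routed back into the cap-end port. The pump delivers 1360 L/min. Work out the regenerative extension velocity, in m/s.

In regeneration the rod-end outflow joins the pump flow into the cap end, so the net volume the pump must supply per unit advance equals the rod cross-section area.
Rod cross-section A_rod = π/4 × (252 mm)² = 49880 mm^2
v = Q_pump / A_rod

v ≈ 0.454 m/s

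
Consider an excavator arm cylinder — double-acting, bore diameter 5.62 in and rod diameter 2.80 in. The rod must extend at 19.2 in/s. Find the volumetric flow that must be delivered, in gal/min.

Cap-side area A_cap = π/4 × (5.62 in)² = 24.81 in^2
Q = A × v

Q ≈ 124 gal/min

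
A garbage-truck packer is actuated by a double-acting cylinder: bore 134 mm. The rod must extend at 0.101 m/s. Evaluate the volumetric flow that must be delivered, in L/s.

Q ≈ 1.42 L/s

Cap-side area A_cap = π/4 × (134 mm)² = 14100 mm^2
Q = A × v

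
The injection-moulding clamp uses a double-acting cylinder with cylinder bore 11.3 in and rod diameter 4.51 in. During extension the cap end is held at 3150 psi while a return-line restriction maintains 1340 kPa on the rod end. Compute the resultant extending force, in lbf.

F ≈ 3.00e5 lbf

Cap-side area A_cap = π/4 × (11.3 in)² = 100.3 in^2
Rod-side annular area A_ann = π/4 × (11.3² − 4.51²) = 84.31 in^2
Net thrust = P_cap·A_cap − P_rod·A_ann = 3.159e5 lbf − 16390 lbf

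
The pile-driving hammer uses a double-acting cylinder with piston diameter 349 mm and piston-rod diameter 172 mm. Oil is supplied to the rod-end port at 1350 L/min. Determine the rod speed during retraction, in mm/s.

Rod-side annular area A_ann = π/4 × (349² − 172²) = 72430 mm^2
Flow into the rod-end port fills the annular volume.
v = Q / A

v ≈ 311 mm/s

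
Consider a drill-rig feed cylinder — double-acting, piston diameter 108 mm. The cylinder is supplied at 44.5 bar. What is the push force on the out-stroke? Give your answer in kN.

F ≈ 40.8 kN

Cap-side area A_cap = π/4 × (108 mm)² = 9161 mm^2
F = P × A_cap = 44.5 bar × A_cap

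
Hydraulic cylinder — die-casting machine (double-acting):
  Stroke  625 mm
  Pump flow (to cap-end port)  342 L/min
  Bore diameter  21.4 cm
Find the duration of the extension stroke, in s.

t ≈ 3.94 s

Cap-side area A_cap = π/4 × (21.4 cm)² = 359.7 cm^2
Swept volume V = A × L; t = V / Q = A·L / Q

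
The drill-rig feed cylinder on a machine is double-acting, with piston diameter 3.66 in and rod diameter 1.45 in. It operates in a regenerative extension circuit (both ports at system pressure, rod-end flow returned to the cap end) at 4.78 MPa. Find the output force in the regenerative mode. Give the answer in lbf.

F ≈ 1140 lbf

With equal pressure on both faces, forces on the annular region cancel; the net push is pressure × rod cross-section.
Rod cross-section A_rod = π/4 × (1.45 in)² = 1.651 in^2
F = P × A_rod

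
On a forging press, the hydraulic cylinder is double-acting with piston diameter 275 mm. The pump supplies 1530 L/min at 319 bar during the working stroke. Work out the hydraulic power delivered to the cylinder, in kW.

Hydraulic power = P × Q

W ≈ 813 kW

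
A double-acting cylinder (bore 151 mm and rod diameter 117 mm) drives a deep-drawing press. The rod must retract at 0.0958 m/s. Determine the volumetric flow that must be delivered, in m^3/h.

Rod-side annular area A_ann = π/4 × (151² − 117²) = 7157 mm^2
Q = A × v

Q ≈ 2.47 m^3/h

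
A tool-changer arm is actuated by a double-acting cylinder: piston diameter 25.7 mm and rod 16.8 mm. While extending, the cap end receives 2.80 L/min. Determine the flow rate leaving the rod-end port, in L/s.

Cap-side area A_cap = π/4 × (25.7 mm)² = 518.7 mm^2
Rod-side annular area A_ann = π/4 × (25.7² − 16.8²) = 297.1 mm^2
Piston speed v = Q_in/A_cap; rod-end outflow Q_out = v × A_ann = Q_in × A_ann/A_cap.

Q_out ≈ 0.0267 L/s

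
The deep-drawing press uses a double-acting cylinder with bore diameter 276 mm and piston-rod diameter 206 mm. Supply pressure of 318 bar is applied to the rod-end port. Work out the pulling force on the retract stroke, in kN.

Rod-side annular area A_ann = π/4 × (276² − 206²) = 26500 mm^2
On retraction the pressure acts on the annular area (bore minus rod).
F = P × A_ann

F ≈ 843 kN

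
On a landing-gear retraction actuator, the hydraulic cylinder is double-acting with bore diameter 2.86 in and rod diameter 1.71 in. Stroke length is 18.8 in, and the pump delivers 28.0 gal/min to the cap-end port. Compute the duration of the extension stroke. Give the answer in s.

t ≈ 1.12 s

Cap-side area A_cap = π/4 × (2.86 in)² = 6.424 in^2
Swept volume V = A × L; t = V / Q = A·L / Q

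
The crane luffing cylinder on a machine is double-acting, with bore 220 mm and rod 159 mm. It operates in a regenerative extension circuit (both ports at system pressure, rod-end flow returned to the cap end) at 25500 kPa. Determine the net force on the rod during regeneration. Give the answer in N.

F ≈ 5.06e5 N

With equal pressure on both faces, forces on the annular region cancel; the net push is pressure × rod cross-section.
Rod cross-section A_rod = π/4 × (159 mm)² = 19860 mm^2
F = P × A_rod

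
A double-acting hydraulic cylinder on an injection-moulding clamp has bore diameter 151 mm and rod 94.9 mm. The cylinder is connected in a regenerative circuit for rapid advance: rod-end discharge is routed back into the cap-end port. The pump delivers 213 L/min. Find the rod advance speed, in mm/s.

v ≈ 502 mm/s

In regeneration the rod-end outflow joins the pump flow into the cap end, so the net volume the pump must supply per unit advance equals the rod cross-section area.
Rod cross-section A_rod = π/4 × (94.9 mm)² = 7073 mm^2
v = Q_pump / A_rod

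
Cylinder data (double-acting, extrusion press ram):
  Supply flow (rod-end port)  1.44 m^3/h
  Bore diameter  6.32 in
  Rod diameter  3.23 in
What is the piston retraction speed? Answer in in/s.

Rod-side annular area A_ann = π/4 × (6.32² − 3.23²) = 23.18 in^2
Flow into the rod-end port fills the annular volume.
v = Q / A

v ≈ 1.05 in/s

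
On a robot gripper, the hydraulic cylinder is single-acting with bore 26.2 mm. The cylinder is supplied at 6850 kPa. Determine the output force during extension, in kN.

Cap-side area A_cap = π/4 × (26.2 mm)² = 539.1 mm^2
F = P × A_cap = 6850 kPa × A_cap

F ≈ 3.69 kN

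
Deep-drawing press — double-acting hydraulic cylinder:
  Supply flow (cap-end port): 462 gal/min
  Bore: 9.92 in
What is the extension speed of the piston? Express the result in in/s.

v ≈ 23.0 in/s

Cap-side area A_cap = π/4 × (9.92 in)² = 77.29 in^2
v = Q / A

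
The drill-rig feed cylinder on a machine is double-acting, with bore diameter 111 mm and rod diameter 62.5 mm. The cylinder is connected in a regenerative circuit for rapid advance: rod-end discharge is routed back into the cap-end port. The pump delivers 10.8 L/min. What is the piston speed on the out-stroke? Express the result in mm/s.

v ≈ 58.7 mm/s

In regeneration the rod-end outflow joins the pump flow into the cap end, so the net volume the pump must supply per unit advance equals the rod cross-section area.
Rod cross-section A_rod = π/4 × (62.5 mm)² = 3068 mm^2
v = Q_pump / A_rod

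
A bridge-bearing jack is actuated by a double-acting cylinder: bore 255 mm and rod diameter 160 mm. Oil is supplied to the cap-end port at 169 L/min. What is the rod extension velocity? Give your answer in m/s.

Cap-side area A_cap = π/4 × (255 mm)² = 51070 mm^2
v = Q / A

v ≈ 0.0552 m/s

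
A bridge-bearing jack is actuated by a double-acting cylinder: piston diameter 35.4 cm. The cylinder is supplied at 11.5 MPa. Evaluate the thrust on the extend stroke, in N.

F ≈ 1.13e6 N

Cap-side area A_cap = π/4 × (35.4 cm)² = 984.2 cm^2
F = P × A_cap = 11.5 MPa × A_cap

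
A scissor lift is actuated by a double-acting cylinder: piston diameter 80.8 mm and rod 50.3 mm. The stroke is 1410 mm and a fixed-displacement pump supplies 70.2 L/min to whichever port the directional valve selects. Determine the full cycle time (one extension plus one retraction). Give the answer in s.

Cap-side area A_cap = π/4 × (80.8 mm)² = 5128 mm^2
Rod-side annular area A_ann = π/4 × (80.8² − 50.3²) = 3140 mm^2
t_ext = A_cap·L/Q = 6.179 s
t_ret = A_ann·L/Q = 3.785 s
t_cycle = t_ext + t_ret

t ≈ 9.96 s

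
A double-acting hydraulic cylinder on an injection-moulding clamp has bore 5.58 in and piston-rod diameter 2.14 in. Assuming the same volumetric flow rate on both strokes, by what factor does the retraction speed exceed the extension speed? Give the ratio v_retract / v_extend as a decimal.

v_ret/v_ext ≈ 1.17

Cap-side area A_cap = π/4 × (5.58 in)² = 24.45 in^2
Rod-side annular area A_ann = π/4 × (5.58² − 2.14²) = 20.86 in^2
For equal Q, v ∝ 1/A, so v_ret/v_ext = A_cap/A_ann.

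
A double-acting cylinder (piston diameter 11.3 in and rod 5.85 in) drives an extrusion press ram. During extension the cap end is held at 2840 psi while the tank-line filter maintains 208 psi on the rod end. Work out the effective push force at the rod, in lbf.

F ≈ 2.70e5 lbf

Cap-side area A_cap = π/4 × (11.3 in)² = 100.3 in^2
Rod-side annular area A_ann = π/4 × (11.3² − 5.85²) = 73.41 in^2
Net thrust = P_cap·A_cap − P_rod·A_ann = 2.848e5 lbf − 15270 lbf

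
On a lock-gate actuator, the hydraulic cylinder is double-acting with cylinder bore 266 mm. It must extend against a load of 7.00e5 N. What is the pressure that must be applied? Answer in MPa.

Cap-side area A_cap = π/4 × (266 mm)² = 55570 mm^2
P = F / A = 7.00e5 N / A

P ≈ 12.6 MPa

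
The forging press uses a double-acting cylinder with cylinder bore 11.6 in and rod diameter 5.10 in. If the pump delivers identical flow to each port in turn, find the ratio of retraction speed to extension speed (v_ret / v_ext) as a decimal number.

v_ret/v_ext ≈ 1.24

Cap-side area A_cap = π/4 × (11.6 in)² = 105.7 in^2
Rod-side annular area A_ann = π/4 × (11.6² − 5.10²) = 85.25 in^2
For equal Q, v ∝ 1/A, so v_ret/v_ext = A_cap/A_ann.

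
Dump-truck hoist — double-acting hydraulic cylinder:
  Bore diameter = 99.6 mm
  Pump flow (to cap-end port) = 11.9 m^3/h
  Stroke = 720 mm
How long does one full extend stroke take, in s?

Cap-side area A_cap = π/4 × (99.6 mm)² = 7791 mm^2
Swept volume V = A × L; t = V / Q = A·L / Q

t ≈ 1.70 s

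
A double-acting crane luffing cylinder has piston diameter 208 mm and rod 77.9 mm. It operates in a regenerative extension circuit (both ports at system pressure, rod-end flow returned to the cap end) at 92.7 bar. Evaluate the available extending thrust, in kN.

With equal pressure on both faces, forces on the annular region cancel; the net push is pressure × rod cross-section.
Rod cross-section A_rod = π/4 × (77.9 mm)² = 4766 mm^2
F = P × A_rod

F ≈ 44.2 kN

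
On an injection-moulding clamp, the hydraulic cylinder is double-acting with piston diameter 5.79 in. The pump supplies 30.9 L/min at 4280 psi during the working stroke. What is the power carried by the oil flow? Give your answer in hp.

W ≈ 20.4 hp

Hydraulic power = P × Q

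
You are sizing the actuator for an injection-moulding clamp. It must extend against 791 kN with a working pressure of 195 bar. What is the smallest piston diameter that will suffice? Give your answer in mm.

Extension force acts on the full piston face: F = P × (π/4)D².
D = √(4F / (πP)) = √(4 × 791 kN / (π × 195 bar))

D ≈ 227 mm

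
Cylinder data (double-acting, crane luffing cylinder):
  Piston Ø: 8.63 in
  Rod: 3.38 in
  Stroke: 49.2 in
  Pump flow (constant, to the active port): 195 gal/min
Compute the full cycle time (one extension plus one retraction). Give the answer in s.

t ≈ 7.08 s

Cap-side area A_cap = π/4 × (8.63 in)² = 58.49 in^2
Rod-side annular area A_ann = π/4 × (8.63² − 3.38²) = 49.52 in^2
t_ext = A_cap·L/Q = 3.833 s
t_ret = A_ann·L/Q = 3.245 s
t_cycle = t_ext + t_ret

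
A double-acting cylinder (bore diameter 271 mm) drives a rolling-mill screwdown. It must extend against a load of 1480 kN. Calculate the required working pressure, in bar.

Cap-side area A_cap = π/4 × (271 mm)² = 57680 mm^2
P = F / A = 1480 kN / A

P ≈ 257 bar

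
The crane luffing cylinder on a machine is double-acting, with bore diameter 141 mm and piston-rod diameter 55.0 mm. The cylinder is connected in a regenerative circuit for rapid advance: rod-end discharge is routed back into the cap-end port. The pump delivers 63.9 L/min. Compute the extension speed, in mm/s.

In regeneration the rod-end outflow joins the pump flow into the cap end, so the net volume the pump must supply per unit advance equals the rod cross-section area.
Rod cross-section A_rod = π/4 × (55.0 mm)² = 2376 mm^2
v = Q_pump / A_rod

v ≈ 448 mm/s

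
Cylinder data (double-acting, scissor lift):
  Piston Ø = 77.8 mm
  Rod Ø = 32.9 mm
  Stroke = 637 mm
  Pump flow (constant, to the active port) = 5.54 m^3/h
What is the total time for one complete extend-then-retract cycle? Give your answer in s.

Cap-side area A_cap = π/4 × (77.8 mm)² = 4754 mm^2
Rod-side annular area A_ann = π/4 × (77.8² − 32.9²) = 3904 mm^2
t_ext = A_cap·L/Q = 1.968 s
t_ret = A_ann·L/Q = 1.616 s
t_cycle = t_ext + t_ret

t ≈ 3.58 s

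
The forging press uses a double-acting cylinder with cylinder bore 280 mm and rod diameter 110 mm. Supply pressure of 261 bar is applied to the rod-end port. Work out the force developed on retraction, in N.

Rod-side annular area A_ann = π/4 × (280² − 110²) = 52070 mm^2
On retraction the pressure acts on the annular area (bore minus rod).
F = P × A_ann

F ≈ 1.36e6 N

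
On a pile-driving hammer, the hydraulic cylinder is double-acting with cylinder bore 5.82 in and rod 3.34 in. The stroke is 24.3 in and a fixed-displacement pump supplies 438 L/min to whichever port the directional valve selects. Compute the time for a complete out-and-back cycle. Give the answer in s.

t ≈ 2.42 s

Cap-side area A_cap = π/4 × (5.82 in)² = 26.60 in^2
Rod-side annular area A_ann = π/4 × (5.82² − 3.34²) = 17.84 in^2
t_ext = A_cap·L/Q = 1.451 s
t_ret = A_ann·L/Q = 0.9732 s
t_cycle = t_ext + t_ret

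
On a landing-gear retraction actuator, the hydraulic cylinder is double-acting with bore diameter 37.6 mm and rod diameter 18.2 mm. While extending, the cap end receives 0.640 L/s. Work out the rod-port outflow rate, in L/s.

Cap-side area A_cap = π/4 × (37.6 mm)² = 1110 mm^2
Rod-side annular area A_ann = π/4 × (37.6² − 18.2²) = 850.2 mm^2
Piston speed v = Q_in/A_cap; rod-end outflow Q_out = v × A_ann = Q_in × A_ann/A_cap.

Q_out ≈ 0.490 L/s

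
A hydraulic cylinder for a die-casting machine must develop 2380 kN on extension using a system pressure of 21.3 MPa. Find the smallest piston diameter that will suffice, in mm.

Extension force acts on the full piston face: F = P × (π/4)D².
D = √(4F / (πP)) = √(4 × 2380 kN / (π × 21.3 MPa))

D ≈ 377 mm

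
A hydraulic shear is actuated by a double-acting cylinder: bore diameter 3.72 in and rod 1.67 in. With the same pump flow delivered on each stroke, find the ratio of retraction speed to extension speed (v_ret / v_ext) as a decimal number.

Cap-side area A_cap = π/4 × (3.72 in)² = 10.87 in^2
Rod-side annular area A_ann = π/4 × (3.72² − 1.67²) = 8.678 in^2
For equal Q, v ∝ 1/A, so v_ret/v_ext = A_cap/A_ann.

v_ret/v_ext ≈ 1.25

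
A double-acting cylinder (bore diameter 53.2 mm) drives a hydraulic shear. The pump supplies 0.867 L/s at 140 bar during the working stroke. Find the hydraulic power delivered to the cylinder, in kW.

W ≈ 12.1 kW

Hydraulic power = P × Q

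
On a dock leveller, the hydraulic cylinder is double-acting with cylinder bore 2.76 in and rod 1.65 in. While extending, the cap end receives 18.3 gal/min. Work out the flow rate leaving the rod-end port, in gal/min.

Cap-side area A_cap = π/4 × (2.76 in)² = 5.983 in^2
Rod-side annular area A_ann = π/4 × (2.76² − 1.65²) = 3.845 in^2
Piston speed v = Q_in/A_cap; rod-end outflow Q_out = v × A_ann = Q_in × A_ann/A_cap.

Q_out ≈ 11.8 gal/min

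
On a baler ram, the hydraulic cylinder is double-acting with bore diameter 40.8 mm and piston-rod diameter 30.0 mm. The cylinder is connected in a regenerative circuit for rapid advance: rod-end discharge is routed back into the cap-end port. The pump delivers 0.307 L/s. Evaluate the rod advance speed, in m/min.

v ≈ 26.1 m/min

In regeneration the rod-end outflow joins the pump flow into the cap end, so the net volume the pump must supply per unit advance equals the rod cross-section area.
Rod cross-section A_rod = π/4 × (30.0 mm)² = 706.9 mm^2
v = Q_pump / A_rod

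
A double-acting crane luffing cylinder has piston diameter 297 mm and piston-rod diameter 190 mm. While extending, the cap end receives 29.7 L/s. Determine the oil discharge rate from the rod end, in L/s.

Q_out ≈ 17.5 L/s

Cap-side area A_cap = π/4 × (297 mm)² = 69280 mm^2
Rod-side annular area A_ann = π/4 × (297² − 190²) = 40930 mm^2
Piston speed v = Q_in/A_cap; rod-end outflow Q_out = v × A_ann = Q_in × A_ann/A_cap.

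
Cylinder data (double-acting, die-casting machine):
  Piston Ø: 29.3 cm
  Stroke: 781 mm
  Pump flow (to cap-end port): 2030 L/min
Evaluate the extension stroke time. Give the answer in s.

t ≈ 1.56 s

Cap-side area A_cap = π/4 × (29.3 cm)² = 674.3 cm^2
Swept volume V = A × L; t = V / Q = A·L / Q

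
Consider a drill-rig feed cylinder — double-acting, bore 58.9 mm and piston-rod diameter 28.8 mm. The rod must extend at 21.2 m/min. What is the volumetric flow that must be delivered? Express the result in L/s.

Q ≈ 0.963 L/s

Cap-side area A_cap = π/4 × (58.9 mm)² = 2725 mm^2
Q = A × v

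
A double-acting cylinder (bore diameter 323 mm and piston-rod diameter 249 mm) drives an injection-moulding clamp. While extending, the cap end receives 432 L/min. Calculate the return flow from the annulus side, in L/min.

Q_out ≈ 175 L/min

Cap-side area A_cap = π/4 × (323 mm)² = 81940 mm^2
Rod-side annular area A_ann = π/4 × (323² − 249²) = 33240 mm^2
Piston speed v = Q_in/A_cap; rod-end outflow Q_out = v × A_ann = Q_in × A_ann/A_cap.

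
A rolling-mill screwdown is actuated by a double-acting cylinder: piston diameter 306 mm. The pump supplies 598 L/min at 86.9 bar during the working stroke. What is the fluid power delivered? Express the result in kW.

W ≈ 86.6 kW

Hydraulic power = P × Q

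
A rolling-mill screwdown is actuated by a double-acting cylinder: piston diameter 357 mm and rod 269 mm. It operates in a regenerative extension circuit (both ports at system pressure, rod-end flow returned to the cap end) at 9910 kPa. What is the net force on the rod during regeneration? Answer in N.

F ≈ 5.63e5 N

With equal pressure on both faces, forces on the annular region cancel; the net push is pressure × rod cross-section.
Rod cross-section A_rod = π/4 × (269 mm)² = 56830 mm^2
F = P × A_rod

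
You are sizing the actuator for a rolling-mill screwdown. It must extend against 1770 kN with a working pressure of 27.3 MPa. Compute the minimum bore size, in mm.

Extension force acts on the full piston face: F = P × (π/4)D².
D = √(4F / (πP)) = √(4 × 1770 kN / (π × 27.3 MPa))

D ≈ 287 mm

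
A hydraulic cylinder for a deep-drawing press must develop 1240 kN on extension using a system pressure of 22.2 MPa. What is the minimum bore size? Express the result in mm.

D ≈ 267 mm

Extension force acts on the full piston face: F = P × (π/4)D².
D = √(4F / (πP)) = √(4 × 1240 kN / (π × 22.2 MPa))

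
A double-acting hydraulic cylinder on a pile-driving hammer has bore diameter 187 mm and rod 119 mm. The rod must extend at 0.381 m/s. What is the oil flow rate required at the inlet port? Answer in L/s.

Q ≈ 10.5 L/s

Cap-side area A_cap = π/4 × (187 mm)² = 27460 mm^2
Q = A × v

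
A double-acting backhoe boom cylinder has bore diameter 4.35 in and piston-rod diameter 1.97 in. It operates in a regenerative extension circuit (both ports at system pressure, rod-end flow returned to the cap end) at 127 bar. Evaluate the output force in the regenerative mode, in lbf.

With equal pressure on both faces, forces on the annular region cancel; the net push is pressure × rod cross-section.
Rod cross-section A_rod = π/4 × (1.97 in)² = 3.048 in^2
F = P × A_rod

F ≈ 5610 lbf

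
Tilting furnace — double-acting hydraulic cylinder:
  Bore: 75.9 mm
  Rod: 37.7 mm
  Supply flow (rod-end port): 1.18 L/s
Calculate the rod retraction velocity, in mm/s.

v ≈ 346 mm/s

Rod-side annular area A_ann = π/4 × (75.9² − 37.7²) = 3408 mm^2
Flow into the rod-end port fills the annular volume.
v = Q / A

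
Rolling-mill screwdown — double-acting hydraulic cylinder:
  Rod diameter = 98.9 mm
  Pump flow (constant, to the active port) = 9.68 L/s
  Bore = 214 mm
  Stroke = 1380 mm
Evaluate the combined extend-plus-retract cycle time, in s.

Cap-side area A_cap = π/4 × (214 mm)² = 35970 mm^2
Rod-side annular area A_ann = π/4 × (214² − 98.9²) = 28290 mm^2
t_ext = A_cap·L/Q = 5.128 s
t_ret = A_ann·L/Q = 4.033 s
t_cycle = t_ext + t_ret

t ≈ 9.16 s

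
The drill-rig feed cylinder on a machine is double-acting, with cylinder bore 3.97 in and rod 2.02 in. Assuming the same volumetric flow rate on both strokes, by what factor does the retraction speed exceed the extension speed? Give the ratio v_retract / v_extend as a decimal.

v_ret/v_ext ≈ 1.35

Cap-side area A_cap = π/4 × (3.97 in)² = 12.38 in^2
Rod-side annular area A_ann = π/4 × (3.97² − 2.02²) = 9.174 in^2
For equal Q, v ∝ 1/A, so v_ret/v_ext = A_cap/A_ann.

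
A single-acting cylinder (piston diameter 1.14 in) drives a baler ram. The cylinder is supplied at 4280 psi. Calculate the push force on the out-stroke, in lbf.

Cap-side area A_cap = π/4 × (1.14 in)² = 1.021 in^2
F = P × A_cap = 4280 psi × A_cap

F ≈ 4370 lbf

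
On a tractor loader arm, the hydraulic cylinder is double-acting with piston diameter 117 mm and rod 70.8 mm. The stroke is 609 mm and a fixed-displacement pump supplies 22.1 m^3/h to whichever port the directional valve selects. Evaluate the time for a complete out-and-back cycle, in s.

Cap-side area A_cap = π/4 × (117 mm)² = 10750 mm^2
Rod-side annular area A_ann = π/4 × (117² − 70.8²) = 6814 mm^2
t_ext = A_cap·L/Q = 1.067 s
t_ret = A_ann·L/Q = 0.6760 s
t_cycle = t_ext + t_ret

t ≈ 1.74 s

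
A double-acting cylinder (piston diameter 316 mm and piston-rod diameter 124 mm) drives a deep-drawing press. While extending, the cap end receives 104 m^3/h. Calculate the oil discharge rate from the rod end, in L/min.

Cap-side area A_cap = π/4 × (316 mm)² = 78430 mm^2
Rod-side annular area A_ann = π/4 × (316² − 124²) = 66350 mm^2
Piston speed v = Q_in/A_cap; rod-end outflow Q_out = v × A_ann = Q_in × A_ann/A_cap.

Q_out ≈ 1470 L/min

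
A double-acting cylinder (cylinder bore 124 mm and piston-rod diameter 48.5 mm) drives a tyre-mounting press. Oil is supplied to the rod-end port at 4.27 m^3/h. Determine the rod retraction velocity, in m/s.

Rod-side annular area A_ann = π/4 × (124² − 48.5²) = 10230 mm^2
Flow into the rod-end port fills the annular volume.
v = Q / A

v ≈ 0.116 m/s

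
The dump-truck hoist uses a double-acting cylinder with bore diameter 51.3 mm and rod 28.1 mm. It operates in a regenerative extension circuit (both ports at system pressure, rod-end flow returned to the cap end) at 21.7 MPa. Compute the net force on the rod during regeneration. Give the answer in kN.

F ≈ 13.5 kN

With equal pressure on both faces, forces on the annular region cancel; the net push is pressure × rod cross-section.
Rod cross-section A_rod = π/4 × (28.1 mm)² = 620.2 mm^2
F = P × A_rod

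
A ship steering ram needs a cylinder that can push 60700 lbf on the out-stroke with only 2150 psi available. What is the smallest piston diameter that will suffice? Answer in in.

D ≈ 6.00 in

Extension force acts on the full piston face: F = P × (π/4)D².
D = √(4F / (πP)) = √(4 × 60700 lbf / (π × 2150 psi))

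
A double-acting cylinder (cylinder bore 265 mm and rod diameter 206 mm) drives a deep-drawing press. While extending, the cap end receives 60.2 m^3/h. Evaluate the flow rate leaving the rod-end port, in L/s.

Cap-side area A_cap = π/4 × (265 mm)² = 55150 mm^2
Rod-side annular area A_ann = π/4 × (265² − 206²) = 21830 mm^2
Piston speed v = Q_in/A_cap; rod-end outflow Q_out = v × A_ann = Q_in × A_ann/A_cap.

Q_out ≈ 6.62 L/s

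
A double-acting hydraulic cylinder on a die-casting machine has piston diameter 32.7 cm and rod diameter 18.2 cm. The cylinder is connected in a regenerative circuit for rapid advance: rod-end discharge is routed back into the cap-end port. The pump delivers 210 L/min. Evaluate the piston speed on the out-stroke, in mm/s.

v ≈ 135 mm/s

In regeneration the rod-end outflow joins the pump flow into the cap end, so the net volume the pump must supply per unit advance equals the rod cross-section area.
Rod cross-section A_rod = π/4 × (18.2 cm)² = 260.2 cm^2
v = Q_pump / A_rod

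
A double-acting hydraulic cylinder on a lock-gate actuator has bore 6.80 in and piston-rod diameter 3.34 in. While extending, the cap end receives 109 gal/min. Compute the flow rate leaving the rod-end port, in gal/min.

Q_out ≈ 82.7 gal/min

Cap-side area A_cap = π/4 × (6.80 in)² = 36.32 in^2
Rod-side annular area A_ann = π/4 × (6.80² − 3.34²) = 27.56 in^2
Piston speed v = Q_in/A_cap; rod-end outflow Q_out = v × A_ann = Q_in × A_ann/A_cap.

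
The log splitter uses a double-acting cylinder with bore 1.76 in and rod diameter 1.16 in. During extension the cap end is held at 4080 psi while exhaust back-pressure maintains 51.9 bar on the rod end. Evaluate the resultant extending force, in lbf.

F ≈ 8890 lbf

Cap-side area A_cap = π/4 × (1.76 in)² = 2.433 in^2
Rod-side annular area A_ann = π/4 × (1.76² − 1.16²) = 1.376 in^2
Net thrust = P_cap·A_cap − P_rod·A_ann = 9926 lbf − 1036 lbf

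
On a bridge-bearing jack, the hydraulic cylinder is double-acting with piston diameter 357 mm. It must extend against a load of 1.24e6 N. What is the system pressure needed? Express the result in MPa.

P ≈ 12.4 MPa

Cap-side area A_cap = π/4 × (357 mm)² = 1.001e5 mm^2
P = F / A = 1.24e6 N / A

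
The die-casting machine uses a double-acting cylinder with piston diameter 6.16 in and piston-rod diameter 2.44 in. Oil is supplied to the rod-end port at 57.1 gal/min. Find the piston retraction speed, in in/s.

Rod-side annular area A_ann = π/4 × (6.16² − 2.44²) = 25.13 in^2
Flow into the rod-end port fills the annular volume.
v = Q / A

v ≈ 8.75 in/s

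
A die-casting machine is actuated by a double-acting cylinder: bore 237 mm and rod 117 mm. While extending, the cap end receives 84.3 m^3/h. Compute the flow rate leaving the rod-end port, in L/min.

Q_out ≈ 1060 L/min

Cap-side area A_cap = π/4 × (237 mm)² = 44120 mm^2
Rod-side annular area A_ann = π/4 × (237² − 117²) = 33360 mm^2
Piston speed v = Q_in/A_cap; rod-end outflow Q_out = v × A_ann = Q_in × A_ann/A_cap.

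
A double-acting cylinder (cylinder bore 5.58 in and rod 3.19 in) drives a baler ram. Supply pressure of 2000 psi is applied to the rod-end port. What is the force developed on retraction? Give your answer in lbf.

Rod-side annular area A_ann = π/4 × (5.58² − 3.19²) = 16.46 in^2
On retraction the pressure acts on the annular area (bore minus rod).
F = P × A_ann

F ≈ 32900 lbf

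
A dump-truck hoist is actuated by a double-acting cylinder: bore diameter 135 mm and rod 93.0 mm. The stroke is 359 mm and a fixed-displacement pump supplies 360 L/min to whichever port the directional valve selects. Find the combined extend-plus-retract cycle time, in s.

Cap-side area A_cap = π/4 × (135 mm)² = 14310 mm^2
Rod-side annular area A_ann = π/4 × (135² − 93.0²) = 7521 mm^2
t_ext = A_cap·L/Q = 0.8564 s
t_ret = A_ann·L/Q = 0.4500 s
t_cycle = t_ext + t_ret

t ≈ 1.31 s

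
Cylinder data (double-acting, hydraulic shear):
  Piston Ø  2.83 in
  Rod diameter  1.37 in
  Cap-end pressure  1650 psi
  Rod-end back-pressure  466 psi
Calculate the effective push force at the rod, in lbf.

Cap-side area A_cap = π/4 × (2.83 in)² = 6.290 in^2
Rod-side annular area A_ann = π/4 × (2.83² − 1.37²) = 4.816 in^2
Net thrust = P_cap·A_cap − P_rod·A_ann = 10380 lbf − 2244 lbf

F ≈ 8130 lbf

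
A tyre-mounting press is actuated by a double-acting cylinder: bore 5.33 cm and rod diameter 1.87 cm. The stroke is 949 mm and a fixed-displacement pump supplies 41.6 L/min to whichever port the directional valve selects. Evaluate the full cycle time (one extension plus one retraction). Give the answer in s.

t ≈ 5.73 s

Cap-side area A_cap = π/4 × (5.33 cm)² = 22.31 cm^2
Rod-side annular area A_ann = π/4 × (5.33² − 1.87²) = 19.57 cm^2
t_ext = A_cap·L/Q = 3.054 s
t_ret = A_ann·L/Q = 2.678 s
t_cycle = t_ext + t_ret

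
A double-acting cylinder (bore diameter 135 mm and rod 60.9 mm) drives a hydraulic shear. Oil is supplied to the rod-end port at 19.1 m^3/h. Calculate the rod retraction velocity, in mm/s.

Rod-side annular area A_ann = π/4 × (135² − 60.9²) = 11400 mm^2
Flow into the rod-end port fills the annular volume.
v = Q / A

v ≈ 465 mm/s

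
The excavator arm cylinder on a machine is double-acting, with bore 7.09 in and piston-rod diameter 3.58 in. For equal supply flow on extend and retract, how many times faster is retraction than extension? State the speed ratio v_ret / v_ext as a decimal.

Cap-side area A_cap = π/4 × (7.09 in)² = 39.48 in^2
Rod-side annular area A_ann = π/4 × (7.09² − 3.58²) = 29.41 in^2
For equal Q, v ∝ 1/A, so v_ret/v_ext = A_cap/A_ann.

v_ret/v_ext ≈ 1.34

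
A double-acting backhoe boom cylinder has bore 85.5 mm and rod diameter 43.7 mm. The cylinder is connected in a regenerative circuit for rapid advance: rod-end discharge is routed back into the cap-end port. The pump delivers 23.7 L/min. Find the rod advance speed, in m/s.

v ≈ 0.263 m/s

In regeneration the rod-end outflow joins the pump flow into the cap end, so the net volume the pump must supply per unit advance equals the rod cross-section area.
Rod cross-section A_rod = π/4 × (43.7 mm)² = 1500 mm^2
v = Q_pump / A_rod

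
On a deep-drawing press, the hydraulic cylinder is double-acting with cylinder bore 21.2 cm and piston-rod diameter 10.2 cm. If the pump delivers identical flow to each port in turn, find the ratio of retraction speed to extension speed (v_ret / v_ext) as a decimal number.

Cap-side area A_cap = π/4 × (21.2 cm)² = 353.0 cm^2
Rod-side annular area A_ann = π/4 × (21.2² − 10.2²) = 271.3 cm^2
For equal Q, v ∝ 1/A, so v_ret/v_ext = A_cap/A_ann.

v_ret/v_ext ≈ 1.30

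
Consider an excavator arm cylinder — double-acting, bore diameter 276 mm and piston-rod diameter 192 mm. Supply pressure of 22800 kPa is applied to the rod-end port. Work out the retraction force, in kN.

F ≈ 704 kN

Rod-side annular area A_ann = π/4 × (276² − 192²) = 30880 mm^2
On retraction the pressure acts on the annular area (bore minus rod).
F = P × A_ann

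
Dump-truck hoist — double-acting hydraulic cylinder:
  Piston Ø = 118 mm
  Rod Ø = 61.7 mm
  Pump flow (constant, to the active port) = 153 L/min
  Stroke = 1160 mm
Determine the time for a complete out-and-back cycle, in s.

Cap-side area A_cap = π/4 × (118 mm)² = 10940 mm^2
Rod-side annular area A_ann = π/4 × (118² − 61.7²) = 7946 mm^2
t_ext = A_cap·L/Q = 4.975 s
t_ret = A_ann·L/Q = 3.615 s
t_cycle = t_ext + t_ret

t ≈ 8.59 s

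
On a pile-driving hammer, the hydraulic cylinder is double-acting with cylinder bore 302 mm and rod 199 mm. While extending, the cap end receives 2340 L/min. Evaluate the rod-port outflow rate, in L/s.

Cap-side area A_cap = π/4 × (302 mm)² = 71630 mm^2
Rod-side annular area A_ann = π/4 × (302² − 199²) = 40530 mm^2
Piston speed v = Q_in/A_cap; rod-end outflow Q_out = v × A_ann = Q_in × A_ann/A_cap.

Q_out ≈ 22.1 L/s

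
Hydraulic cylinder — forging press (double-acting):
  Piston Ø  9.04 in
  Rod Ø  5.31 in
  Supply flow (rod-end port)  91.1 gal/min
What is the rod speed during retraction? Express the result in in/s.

v ≈ 8.34 in/s

Rod-side annular area A_ann = π/4 × (9.04² − 5.31²) = 42.04 in^2
Flow into the rod-end port fills the annular volume.
v = Q / A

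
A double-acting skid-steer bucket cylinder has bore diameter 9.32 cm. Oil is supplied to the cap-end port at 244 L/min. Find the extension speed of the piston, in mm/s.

Cap-side area A_cap = π/4 × (9.32 cm)² = 68.22 cm^2
v = Q / A

v ≈ 596 mm/s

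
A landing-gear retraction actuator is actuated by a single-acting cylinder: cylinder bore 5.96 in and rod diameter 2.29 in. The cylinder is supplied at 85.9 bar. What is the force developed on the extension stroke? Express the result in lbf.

Cap-side area A_cap = π/4 × (5.96 in)² = 27.90 in^2
F = P × A_cap = 85.9 bar × A_cap

F ≈ 34800 lbf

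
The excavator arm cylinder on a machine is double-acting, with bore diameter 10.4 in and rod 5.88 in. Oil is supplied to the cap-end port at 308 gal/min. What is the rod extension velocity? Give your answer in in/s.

v ≈ 14.0 in/s

Cap-side area A_cap = π/4 × (10.4 in)² = 84.95 in^2
v = Q / A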